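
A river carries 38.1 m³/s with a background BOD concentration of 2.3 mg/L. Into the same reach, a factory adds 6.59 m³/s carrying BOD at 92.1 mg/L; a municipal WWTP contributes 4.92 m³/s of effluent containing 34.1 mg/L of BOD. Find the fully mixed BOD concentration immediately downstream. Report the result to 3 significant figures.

17.4 mg/L

Conservation of mass: C = (38.10·2.300 + 6.590·92.10 + 4.920·34.10) / 49.61 = 862.3/49.61 = 17.38 mg/L.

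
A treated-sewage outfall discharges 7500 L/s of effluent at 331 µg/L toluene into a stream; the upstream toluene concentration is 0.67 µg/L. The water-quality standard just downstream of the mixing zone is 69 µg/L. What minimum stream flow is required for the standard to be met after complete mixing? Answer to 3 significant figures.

28800 L/s

Set C_mix = 69: (Q·0.6700 + 7500·331.0) / (Q + 7500) = 69
→ Q = 7500·(331.0 − 69)/(69 − 0.6700) = 28760 L/s.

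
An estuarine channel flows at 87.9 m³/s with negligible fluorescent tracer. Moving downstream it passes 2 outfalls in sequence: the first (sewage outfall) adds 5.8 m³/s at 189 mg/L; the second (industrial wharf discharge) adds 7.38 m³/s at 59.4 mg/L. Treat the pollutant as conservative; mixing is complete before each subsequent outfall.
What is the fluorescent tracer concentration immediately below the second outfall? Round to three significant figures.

15.2 mg/L

Outfall 1: combined Q = 93.70 m³/s; C = (87.90·0 + 5.800·189.0)/93.70 = 11.70 mg/L.
Outfall 2: combined Q = 101.1 m³/s; C = (93.70·11.70 + 7.380·59.40)/101.1 = 15.18 mg/L.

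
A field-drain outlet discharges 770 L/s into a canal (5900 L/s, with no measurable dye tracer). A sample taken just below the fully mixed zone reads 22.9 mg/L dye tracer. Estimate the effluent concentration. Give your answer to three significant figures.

Mass balance: 5900·0 + 770.0·Cₑ = 6670·22.90
→ Cₑ = (6670·22.90 − 5900·0) / 770.0 = 198.4 mg/L.

198 mg/L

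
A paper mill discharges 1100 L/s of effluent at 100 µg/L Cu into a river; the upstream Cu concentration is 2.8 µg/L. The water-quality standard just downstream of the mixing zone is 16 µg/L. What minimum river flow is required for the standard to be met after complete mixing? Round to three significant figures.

7000 L/s

Set C_mix = 16: (Q·2.800 + 1100·100.0) / (Q + 1100) = 16
→ Q = 1100·(100.0 − 16)/(16 − 2.800) = 7000 L/s.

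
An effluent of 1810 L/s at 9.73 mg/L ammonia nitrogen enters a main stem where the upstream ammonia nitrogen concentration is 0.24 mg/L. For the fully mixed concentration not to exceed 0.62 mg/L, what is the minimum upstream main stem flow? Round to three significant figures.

43400 L/s

Set C_mix = 0.62: (Q·0.2400 + 1810·9.730) / (Q + 1810) = 0.62
→ Q = 1810·(9.730 − 0.62)/(0.62 − 0.2400) = 43390 L/s.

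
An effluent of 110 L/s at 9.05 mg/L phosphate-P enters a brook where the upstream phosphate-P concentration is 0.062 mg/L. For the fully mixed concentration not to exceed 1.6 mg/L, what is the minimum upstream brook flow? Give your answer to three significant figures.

Set C_mix = 1.6: (Q·0.06200 + 110.0·9.050) / (Q + 110.0) = 1.6
→ Q = 110.0·(9.050 − 1.6)/(1.6 − 0.06200) = 532.8 L/s.

533 L/s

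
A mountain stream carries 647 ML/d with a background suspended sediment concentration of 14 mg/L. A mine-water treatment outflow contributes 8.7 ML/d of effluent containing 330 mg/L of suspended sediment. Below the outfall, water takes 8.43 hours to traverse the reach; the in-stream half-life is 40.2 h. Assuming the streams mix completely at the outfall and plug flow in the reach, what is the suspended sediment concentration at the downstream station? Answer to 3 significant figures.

15.7 mg/L

Flow-weighted average: C = (647.0·14.00 + 8.700·330.0) / 655.7 = 11930/655.7 = 18.19 mg/L.
Half-life 40.2 h → k = ln 2 / 40.2 = 0.01724 h⁻¹ = 0.4138 d⁻¹.
First-order decay: C = 18.19·exp(−k·t) = 18.19·0.8647 = 15.73 mg/L.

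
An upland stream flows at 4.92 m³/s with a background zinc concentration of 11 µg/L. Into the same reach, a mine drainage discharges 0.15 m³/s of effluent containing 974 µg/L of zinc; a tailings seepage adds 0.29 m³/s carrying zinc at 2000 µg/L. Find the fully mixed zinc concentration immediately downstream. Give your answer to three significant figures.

146 µg/L

Mixed concentration C = ΣQC/ΣQ = (4.920·11.00 + 0.1500·974.0 + 0.2900·2000) / 5.360 = 780.2/5.360 = 145.6 µg/L.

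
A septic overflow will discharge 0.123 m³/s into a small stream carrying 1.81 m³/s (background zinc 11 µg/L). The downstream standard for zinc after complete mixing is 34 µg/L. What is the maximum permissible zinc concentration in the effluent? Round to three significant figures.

372 µg/L

At the limit, (Qr·Cr + Qe·Cₑ)/(Qr + Qe) = 34:
Cₑ = (1.933·34 − 1.810·11.00) / 0.1230 = 372.5 µg/L.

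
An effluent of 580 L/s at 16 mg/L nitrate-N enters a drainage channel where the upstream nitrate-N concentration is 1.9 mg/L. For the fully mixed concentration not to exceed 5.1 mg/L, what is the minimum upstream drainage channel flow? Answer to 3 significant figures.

1980 L/s

Set C_mix = 5.1: (Q·1.900 + 580.0·16.00) / (Q + 580.0) = 5.1
→ Q = 580.0·(16.00 − 5.1)/(5.1 − 1.900) = 1976 L/s.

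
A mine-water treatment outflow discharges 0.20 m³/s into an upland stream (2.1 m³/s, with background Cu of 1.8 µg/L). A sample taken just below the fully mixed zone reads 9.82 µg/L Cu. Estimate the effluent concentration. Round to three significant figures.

94.0 µg/L

Mass balance: 2.100·1.800 + 0.2000·Cₑ = 2.300·9.820
→ Cₑ = (2.300·9.820 − 2.100·1.800) / 0.2000 = 94.03 µg/L.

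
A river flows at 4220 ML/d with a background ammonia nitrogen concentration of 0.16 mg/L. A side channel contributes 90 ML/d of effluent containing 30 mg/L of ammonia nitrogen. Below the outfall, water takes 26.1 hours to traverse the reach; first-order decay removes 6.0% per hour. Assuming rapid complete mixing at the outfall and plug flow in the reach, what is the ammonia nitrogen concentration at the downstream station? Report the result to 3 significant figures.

Mass balance: C = (4220·0.1600 + 90.00·30.00) / 4310 = 3375/4310 = 0.7831 mg/L.
6.0%/h lost → k = −ln(1 − 0.06) = 0.06188 h⁻¹.
First-order decay: C = 0.7831·exp(−k·t) = 0.7831·0.1989 = 0.1558 mg/L.

0.156 mg/L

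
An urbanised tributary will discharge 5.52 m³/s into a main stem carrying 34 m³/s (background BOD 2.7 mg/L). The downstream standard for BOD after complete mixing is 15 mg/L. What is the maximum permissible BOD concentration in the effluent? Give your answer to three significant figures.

90.8 mg/L

At the limit, (Qr·Cr + Qe·Cₑ)/(Qr + Qe) = 15:
Cₑ = (39.52·15 − 34.00·2.700) / 5.520 = 90.76 mg/L.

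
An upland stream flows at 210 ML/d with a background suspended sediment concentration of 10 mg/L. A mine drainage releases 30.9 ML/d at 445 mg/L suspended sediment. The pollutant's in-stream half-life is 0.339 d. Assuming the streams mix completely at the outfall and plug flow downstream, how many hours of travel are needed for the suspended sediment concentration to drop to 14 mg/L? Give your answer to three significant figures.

18.2 h

Mass balance: C = (210.0·10.00 + 30.90·445.0) / 240.9 = 15850/240.9 = 65.80 mg/L.
Half-life 0.339 d → k = ln 2 / 0.339 = 2.045 d⁻¹.
65.80·exp(−k·t) = 14 → t = ln(65.80/14)/k = 65390 s = 18.16 h.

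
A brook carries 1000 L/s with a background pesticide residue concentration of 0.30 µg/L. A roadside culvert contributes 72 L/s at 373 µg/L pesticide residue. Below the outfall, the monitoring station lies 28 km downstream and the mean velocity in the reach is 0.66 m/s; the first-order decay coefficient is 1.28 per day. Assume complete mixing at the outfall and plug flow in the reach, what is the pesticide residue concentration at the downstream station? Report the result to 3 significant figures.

Flow-weighted average: C = (1000·0.3000 + 72.00·373.0) / 1072 = 27160/1072 = 25.33 µg/L.
Travel time t = 28·1000 / 0.66 = 42420 s = 11.78 h.
After decay, C = 25.33 × e^(−kt) = 25.33 × 0.5334 = 13.51 µg/L.

13.5 µg/L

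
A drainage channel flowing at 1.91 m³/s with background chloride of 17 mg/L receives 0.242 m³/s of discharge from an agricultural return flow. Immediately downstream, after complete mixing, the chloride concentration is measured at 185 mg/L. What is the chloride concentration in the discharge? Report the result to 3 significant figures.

Mass balance: 1.910·17.00 + 0.2420·Cₑ = 2.152·185.0
→ Cₑ = (2.152·185.0 − 1.910·17.00) / 0.2420 = 1511 mg/L.

1510 mg/L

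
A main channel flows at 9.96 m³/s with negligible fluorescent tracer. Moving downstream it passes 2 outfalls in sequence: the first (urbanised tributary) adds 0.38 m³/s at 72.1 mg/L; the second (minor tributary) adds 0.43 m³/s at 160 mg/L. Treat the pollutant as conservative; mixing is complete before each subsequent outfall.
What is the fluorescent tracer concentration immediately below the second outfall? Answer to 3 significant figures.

8.93 mg/L

Below outfall 1: Q → 10.34 m³/s, C = (9.960·0 + 0.3800·72.10)/10.34 = 2.650 mg/L.
Below outfall 2: Q → 10.77 m³/s, C = (10.34·2.650 + 0.4300·160.0)/10.77 = 8.932 mg/L.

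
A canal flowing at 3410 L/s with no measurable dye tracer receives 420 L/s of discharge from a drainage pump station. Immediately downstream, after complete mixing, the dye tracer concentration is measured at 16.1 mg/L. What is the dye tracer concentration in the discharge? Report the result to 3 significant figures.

Mass balance: 3410·0 + 420.0·Cₑ = 3830·16.10
→ Cₑ = (3830·16.10 − 3410·0) / 420.0 = 146.8 mg/L.

147 mg/L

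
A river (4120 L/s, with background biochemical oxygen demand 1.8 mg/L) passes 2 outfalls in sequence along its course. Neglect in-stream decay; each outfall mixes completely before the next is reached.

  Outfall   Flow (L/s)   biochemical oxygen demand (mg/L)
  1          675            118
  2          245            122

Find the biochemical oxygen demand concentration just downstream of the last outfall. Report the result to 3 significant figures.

Below outfall 1: Q → 4795 L/s, C = (4120·1.800 + 675.0·118.0)/4795 = 18.16 mg/L.
Below outfall 2: Q → 5040 L/s, C = (4795·18.16 + 245.0·122.0)/5040 = 23.21 mg/L.

23.2 mg/L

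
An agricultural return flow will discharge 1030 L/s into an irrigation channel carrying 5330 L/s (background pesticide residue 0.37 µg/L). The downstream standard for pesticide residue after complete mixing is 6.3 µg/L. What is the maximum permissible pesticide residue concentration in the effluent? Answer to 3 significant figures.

37.0 µg/L

At the limit, (Qr·Cr + Qe·Cₑ)/(Qr + Qe) = 6.3:
Cₑ = (6360·6.3 − 5330·0.3700) / 1030 = 36.99 µg/L.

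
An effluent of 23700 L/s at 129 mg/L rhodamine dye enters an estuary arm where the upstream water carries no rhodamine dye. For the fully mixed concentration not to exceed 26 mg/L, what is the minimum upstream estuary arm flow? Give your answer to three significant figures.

93900 L/s

Set C_mix = 26: (Q·0 + 23700·129.0) / (Q + 23700) = 26
→ Q = 23700·(129.0 − 26)/(26 − 0) = 93890 L/s.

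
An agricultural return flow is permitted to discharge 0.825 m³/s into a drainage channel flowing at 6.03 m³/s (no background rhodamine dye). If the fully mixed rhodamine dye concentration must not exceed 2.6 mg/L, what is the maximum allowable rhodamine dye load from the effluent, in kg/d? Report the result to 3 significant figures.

Mass balance at the limit: 6.030·0 + 0.8250·Cₑ = 6.855·2.6 → Cₑ = 21.60 mg/L.
Load = 0.8250 m³/s × 21.60 g/m³ × 86 400 s/d = 1540 kg/d.

1540 kg/d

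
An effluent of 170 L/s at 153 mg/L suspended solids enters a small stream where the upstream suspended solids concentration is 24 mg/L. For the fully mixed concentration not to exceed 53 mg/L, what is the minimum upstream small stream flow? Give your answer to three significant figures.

586 L/s

Set C_mix = 53: (Q·24.00 + 170.0·153.0) / (Q + 170.0) = 53
→ Q = 170.0·(153.0 − 53)/(53 − 24.00) = 586.2 L/s.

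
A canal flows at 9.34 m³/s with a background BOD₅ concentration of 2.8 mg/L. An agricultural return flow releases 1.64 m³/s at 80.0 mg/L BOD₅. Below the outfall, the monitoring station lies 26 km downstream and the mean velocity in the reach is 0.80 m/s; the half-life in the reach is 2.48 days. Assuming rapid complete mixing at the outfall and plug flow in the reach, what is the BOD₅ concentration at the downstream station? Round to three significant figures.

Flow-weighted average: C = (9.340·2.800 + 1.640·80.00) / 10.98 = 157.4/10.98 = 14.33 mg/L.
Travel time t = 26·1000 / 0.80 = 32500 s = 9.028 h.
Half-life 2.48 d → k = ln 2 / 2.48 = 0.2795 d⁻¹.
After decay, C = 14.33 × e^(−kt) = 14.33 × 0.9002 = 12.90 mg/L.

12.9 mg/L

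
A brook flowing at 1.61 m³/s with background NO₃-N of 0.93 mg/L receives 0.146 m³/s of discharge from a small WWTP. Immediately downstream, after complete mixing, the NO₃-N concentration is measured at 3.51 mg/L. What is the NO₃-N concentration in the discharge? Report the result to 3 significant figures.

Mass balance: 1.610·0.9300 + 0.1460·Cₑ = 1.756·3.510
→ Cₑ = (1.756·3.510 − 1.610·0.9300) / 0.1460 = 31.96 mg/L.

32.0 mg/L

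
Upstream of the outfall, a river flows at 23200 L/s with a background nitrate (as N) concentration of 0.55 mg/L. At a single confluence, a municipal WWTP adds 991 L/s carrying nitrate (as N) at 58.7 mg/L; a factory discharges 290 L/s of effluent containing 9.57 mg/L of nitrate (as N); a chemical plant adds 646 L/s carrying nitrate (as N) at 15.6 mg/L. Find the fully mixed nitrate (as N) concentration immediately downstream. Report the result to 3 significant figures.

3.33 mg/L

Mixed concentration C = ΣQC/ΣQ = (23200·0.5500 + 991.0·58.70 + 290.0·9.570 + 646.0·15.60) / 25130 = 83780/25130 = 3.334 mg/L.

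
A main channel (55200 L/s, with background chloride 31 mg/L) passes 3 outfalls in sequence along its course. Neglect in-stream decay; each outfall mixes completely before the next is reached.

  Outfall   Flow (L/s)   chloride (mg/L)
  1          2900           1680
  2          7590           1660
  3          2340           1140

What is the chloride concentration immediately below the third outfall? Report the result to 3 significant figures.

321 mg/L

Outfall 1: combined Q = 58100 L/s; C = (55200·31.00 + 2900·1680)/58100 = 113.3 mg/L.
Outfall 2: combined Q = 65690 L/s; C = (58100·113.3 + 7590·1660)/65690 = 292.0 mg/L.
Outfall 3: combined Q = 68030 L/s; C = (65690·292.0 + 2340·1140)/68030 = 321.2 mg/L.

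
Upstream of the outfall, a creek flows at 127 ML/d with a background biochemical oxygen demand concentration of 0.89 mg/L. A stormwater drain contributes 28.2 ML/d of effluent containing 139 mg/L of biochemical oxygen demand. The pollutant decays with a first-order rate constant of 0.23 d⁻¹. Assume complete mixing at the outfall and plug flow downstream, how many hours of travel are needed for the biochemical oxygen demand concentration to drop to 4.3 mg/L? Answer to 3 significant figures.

After mixing, C = (127.0·0.8900 + 28.20·139.0) / 155.2 = 4033/155.2 = 25.98 mg/L.
25.98·exp(−k·t) = 4.3 → t = ln(25.98/4.3)/k = 675800 s = 187.7 h.

188 h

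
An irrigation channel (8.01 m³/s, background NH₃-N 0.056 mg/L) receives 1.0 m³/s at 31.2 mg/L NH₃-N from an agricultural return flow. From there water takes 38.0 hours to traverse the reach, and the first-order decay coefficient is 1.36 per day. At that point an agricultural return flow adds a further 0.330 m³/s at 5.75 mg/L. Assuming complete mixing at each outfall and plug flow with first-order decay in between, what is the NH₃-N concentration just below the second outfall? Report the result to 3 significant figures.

0.597 mg/L

Flow-weighted average: C = (8.010·0.05600 + 1.000·31.20) / 9.010 = 31.65/9.010 = 3.513 mg/L; combined flow 9.010 m³/s.
First-order decay: C = 3.513·exp(−k·t) = 3.513·0.1161 = 0.4078 mg/L.
Second outfall: C = (9.010·0.4078 + 0.3300·5.750)/9.340 = 0.5966 mg/L.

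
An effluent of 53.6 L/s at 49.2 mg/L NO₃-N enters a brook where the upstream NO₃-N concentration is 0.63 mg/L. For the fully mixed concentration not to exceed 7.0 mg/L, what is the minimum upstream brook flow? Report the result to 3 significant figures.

355 L/s

Set C_mix = 7.0: (Q·0.6300 + 53.60·49.20) / (Q + 53.60) = 7.0
→ Q = 53.60·(49.20 − 7.0)/(7.0 − 0.6300) = 355.1 L/s.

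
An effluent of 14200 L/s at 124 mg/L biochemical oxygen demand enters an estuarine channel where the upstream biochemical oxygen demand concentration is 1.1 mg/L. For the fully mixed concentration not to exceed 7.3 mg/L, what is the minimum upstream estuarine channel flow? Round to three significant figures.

Set C_mix = 7.3: (Q·1.100 + 14200·124.0) / (Q + 14200) = 7.3
→ Q = 14200·(124.0 − 7.3)/(7.3 − 1.100) = 267300 L/s.

267000 L/s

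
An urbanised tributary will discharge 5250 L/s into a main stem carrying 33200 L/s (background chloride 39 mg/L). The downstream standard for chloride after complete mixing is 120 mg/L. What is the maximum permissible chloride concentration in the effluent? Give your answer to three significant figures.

632 mg/L

At the limit, (Qr·Cr + Qe·Cₑ)/(Qr + Qe) = 120:
Cₑ = (38450·120 − 33200·39.00) / 5250 = 632.2 mg/L.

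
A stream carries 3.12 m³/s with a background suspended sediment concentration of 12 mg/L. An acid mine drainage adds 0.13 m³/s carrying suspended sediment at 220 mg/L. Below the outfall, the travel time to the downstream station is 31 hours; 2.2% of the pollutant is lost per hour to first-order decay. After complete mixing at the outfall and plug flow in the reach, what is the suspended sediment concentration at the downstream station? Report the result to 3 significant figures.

Conservation of mass: C = (3.120·12.00 + 0.1300·220.0) / 3.250 = 66.04/3.250 = 20.32 mg/L.
2.2%/h lost → k = −ln(1 − 0.022) = 0.02225 h⁻¹.
Decay over the reach: 20.32·exp(−kt) = 20.32·0.5018 = 10.20 mg/L.

10.2 mg/L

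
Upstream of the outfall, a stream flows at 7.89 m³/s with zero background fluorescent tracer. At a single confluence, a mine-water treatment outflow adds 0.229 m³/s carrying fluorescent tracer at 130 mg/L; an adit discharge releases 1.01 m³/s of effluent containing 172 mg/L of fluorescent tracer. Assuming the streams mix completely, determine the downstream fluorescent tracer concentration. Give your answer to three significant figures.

Mixed concentration C = ΣQC/ΣQ = (7.890·0 + 0.2290·130.0 + 1.010·172.0) / 9.129 = 203.5/9.129 = 22.29 mg/L.

22.3 mg/L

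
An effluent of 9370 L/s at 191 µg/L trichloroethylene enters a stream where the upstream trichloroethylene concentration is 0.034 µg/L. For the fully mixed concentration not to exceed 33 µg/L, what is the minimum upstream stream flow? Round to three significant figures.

Set C_mix = 33: (Q·0.03400 + 9370·191.0) / (Q + 9370) = 33
→ Q = 9370·(191.0 − 33)/(33 − 0.03400) = 44910 L/s.

44900 L/s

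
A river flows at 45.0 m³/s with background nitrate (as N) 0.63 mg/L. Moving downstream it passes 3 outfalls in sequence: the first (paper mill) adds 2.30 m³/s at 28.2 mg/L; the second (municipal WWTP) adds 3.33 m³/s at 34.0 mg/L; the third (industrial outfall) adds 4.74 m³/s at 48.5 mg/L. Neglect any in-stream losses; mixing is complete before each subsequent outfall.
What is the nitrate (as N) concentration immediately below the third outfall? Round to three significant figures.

7.88 mg/L

After outfall 1: Q = 45.00 + 2.300 = 47.30 m³/s; C = (45.00·0.6300 + 2.300·28.20)/47.30 = 1.971 mg/L.
After outfall 2: Q = 47.30 + 3.330 = 50.63 m³/s; C = (47.30·1.971 + 3.330·34.00)/50.63 = 4.077 mg/L.
After outfall 3: Q = 50.63 + 4.740 = 55.37 m³/s; C = (50.63·4.077 + 4.740·48.50)/55.37 = 7.880 mg/L.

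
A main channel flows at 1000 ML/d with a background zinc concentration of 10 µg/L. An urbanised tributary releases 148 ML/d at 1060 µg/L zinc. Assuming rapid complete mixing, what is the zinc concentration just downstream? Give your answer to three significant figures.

145 µg/L

Mixed concentration C = ΣQC/ΣQ = (1000·10.00 + 148.0·1060) / 1148 = 166900/1148 = 145.4 µg/L.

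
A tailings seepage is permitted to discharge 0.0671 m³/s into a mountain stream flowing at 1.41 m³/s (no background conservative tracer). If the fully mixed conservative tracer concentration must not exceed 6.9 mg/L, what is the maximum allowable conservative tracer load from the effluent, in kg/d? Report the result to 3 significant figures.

881 kg/d

Mass balance at the limit: 1.410·0 + 0.06710·Cₑ = 1.477·6.9 → Cₑ = 151.9 mg/L.
Load = 0.06710 m³/s × 151.9 g/m³ × 86 400 s/d = 880.6 kg/d.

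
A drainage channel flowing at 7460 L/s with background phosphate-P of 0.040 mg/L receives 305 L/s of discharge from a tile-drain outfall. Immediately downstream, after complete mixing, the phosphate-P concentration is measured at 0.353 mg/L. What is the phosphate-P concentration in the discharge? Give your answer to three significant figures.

Mass balance: 7460·0.04000 + 305.0·Cₑ = 7765·0.3530
→ Cₑ = (7765·0.3530 − 7460·0.04000) / 305.0 = 8.009 mg/L.

8.01 mg/L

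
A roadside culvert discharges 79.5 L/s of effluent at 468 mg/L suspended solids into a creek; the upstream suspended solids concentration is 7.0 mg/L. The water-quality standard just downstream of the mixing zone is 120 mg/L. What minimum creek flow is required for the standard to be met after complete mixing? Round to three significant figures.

Set C_mix = 120: (Q·7.000 + 79.50·468.0) / (Q + 79.50) = 120
→ Q = 79.50·(468.0 − 120)/(120 − 7.000) = 244.8 L/s.

245 L/s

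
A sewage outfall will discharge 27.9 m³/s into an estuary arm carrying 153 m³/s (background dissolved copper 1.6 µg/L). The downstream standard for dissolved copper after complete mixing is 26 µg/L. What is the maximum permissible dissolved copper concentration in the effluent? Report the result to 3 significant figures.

At the limit, (Qr·Cr + Qe·Cₑ)/(Qr + Qe) = 26:
Cₑ = (180.9·26 − 153.0·1.600) / 27.90 = 159.8 µg/L.

160 µg/L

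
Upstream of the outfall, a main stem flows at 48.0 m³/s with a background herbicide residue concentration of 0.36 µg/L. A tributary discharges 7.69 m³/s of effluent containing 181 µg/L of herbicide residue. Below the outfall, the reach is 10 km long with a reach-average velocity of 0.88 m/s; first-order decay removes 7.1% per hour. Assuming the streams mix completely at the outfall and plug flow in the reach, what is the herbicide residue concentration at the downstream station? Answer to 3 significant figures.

Mass balance: C = (48.00·0.3600 + 7.690·181.0) / 55.69 = 1409/55.69 = 25.30 µg/L.
Travel time t = 10·1000 / 0.88 = 11360 s = 3.157 h.
7.1%/h lost → k = −ln(1 − 0.071) = 0.07365 h⁻¹.
Decay over the reach: 25.30·exp(−kt) = 25.30·0.7926 = 20.06 µg/L.

20.1 µg/L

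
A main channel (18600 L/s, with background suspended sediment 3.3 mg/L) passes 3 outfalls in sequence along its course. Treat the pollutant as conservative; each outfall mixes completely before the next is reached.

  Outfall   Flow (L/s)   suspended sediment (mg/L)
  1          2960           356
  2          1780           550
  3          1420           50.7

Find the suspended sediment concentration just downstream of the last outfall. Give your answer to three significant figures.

87.5 mg/L

Outfall 1: combined Q = 21560 L/s; C = (18600·3.300 + 2960·356.0)/21560 = 51.72 mg/L.
Outfall 2: combined Q = 23340 L/s; C = (21560·51.72 + 1780·550.0)/23340 = 89.72 mg/L.
Outfall 3: combined Q = 24760 L/s; C = (23340·89.72 + 1420·50.70)/24760 = 87.49 mg/L.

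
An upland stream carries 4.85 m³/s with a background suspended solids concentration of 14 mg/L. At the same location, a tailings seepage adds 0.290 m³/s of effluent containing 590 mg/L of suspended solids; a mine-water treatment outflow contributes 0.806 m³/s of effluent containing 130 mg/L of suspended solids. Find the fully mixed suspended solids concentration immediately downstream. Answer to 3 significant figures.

57.8 mg/L

Mass balance: C = (4.850·14.00 + 0.2900·590.0 + 0.8060·130.0) / 5.946 = 343.8/5.946 = 57.82 mg/L.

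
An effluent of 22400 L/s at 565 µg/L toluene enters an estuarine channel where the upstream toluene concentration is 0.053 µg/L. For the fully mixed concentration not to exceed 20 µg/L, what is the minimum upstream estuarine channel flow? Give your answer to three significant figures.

612000 L/s

Set C_mix = 20: (Q·0.05300 + 22400·565.0) / (Q + 22400) = 20
→ Q = 22400·(565.0 − 20)/(20 − 0.05300) = 612000 L/s.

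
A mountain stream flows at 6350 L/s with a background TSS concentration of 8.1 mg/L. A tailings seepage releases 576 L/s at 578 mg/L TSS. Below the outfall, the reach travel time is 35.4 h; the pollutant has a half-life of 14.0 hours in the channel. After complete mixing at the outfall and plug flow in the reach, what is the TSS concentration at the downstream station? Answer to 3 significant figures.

9.62 mg/L

Mixed concentration C = ΣQC/ΣQ = (6350·8.100 + 576.0·578.0) / 6926 = 384400/6926 = 55.50 mg/L.
Half-life 14.0 h → k = ln 2 / 14.0 = 0.04951 h⁻¹ = 1.188 d⁻¹.
After decay, C = 55.50 × e^(−kt) = 55.50 × 0.1733 = 9.618 mg/L.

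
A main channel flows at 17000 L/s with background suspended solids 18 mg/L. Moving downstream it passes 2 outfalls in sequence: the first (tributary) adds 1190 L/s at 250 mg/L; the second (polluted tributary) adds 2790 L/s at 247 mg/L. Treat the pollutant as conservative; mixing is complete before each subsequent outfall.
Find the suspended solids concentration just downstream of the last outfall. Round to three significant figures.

Outfall 1: combined Q = 18190 L/s; C = (17000·18.00 + 1190·250.0)/18190 = 33.18 mg/L.
Outfall 2: combined Q = 20980 L/s; C = (18190·33.18 + 2790·247.0)/20980 = 61.61 mg/L.

61.6 mg/L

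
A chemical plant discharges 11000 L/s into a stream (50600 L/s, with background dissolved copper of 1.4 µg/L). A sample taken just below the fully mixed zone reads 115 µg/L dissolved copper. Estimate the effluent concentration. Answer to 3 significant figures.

638 µg/L

Mass balance: 50600·1.400 + 11000·Cₑ = 61600·115.0
→ Cₑ = (61600·115.0 − 50600·1.400) / 11000 = 637.6 µg/L.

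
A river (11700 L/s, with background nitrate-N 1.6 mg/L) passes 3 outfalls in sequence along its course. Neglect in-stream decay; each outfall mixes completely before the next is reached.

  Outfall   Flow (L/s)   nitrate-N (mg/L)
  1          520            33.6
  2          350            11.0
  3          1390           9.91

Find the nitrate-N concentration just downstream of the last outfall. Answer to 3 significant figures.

3.86 mg/L

Outfall 1: combined Q = 12220 L/s; C = (11700·1.600 + 520.0·33.60)/12220 = 2.962 mg/L.
Outfall 2: combined Q = 12570 L/s; C = (12220·2.962 + 350.0·11.00)/12570 = 3.186 mg/L.
Outfall 3: combined Q = 13960 L/s; C = (12570·3.186 + 1390·9.910)/13960 = 3.855 mg/L.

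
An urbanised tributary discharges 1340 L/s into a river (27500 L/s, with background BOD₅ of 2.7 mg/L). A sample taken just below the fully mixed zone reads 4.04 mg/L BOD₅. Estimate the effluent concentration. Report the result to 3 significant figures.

31.5 mg/L

Mass balance: 27500·2.700 + 1340·Cₑ = 28840·4.040
→ Cₑ = (28840·4.040 − 27500·2.700) / 1340 = 31.54 mg/L.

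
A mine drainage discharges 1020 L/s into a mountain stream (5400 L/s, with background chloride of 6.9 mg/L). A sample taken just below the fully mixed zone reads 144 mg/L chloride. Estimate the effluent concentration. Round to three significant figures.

870 mg/L

Mass balance: 5400·6.900 + 1020·Cₑ = 6420·144.0
→ Cₑ = (6420·144.0 − 5400·6.900) / 1020 = 869.8 mg/L.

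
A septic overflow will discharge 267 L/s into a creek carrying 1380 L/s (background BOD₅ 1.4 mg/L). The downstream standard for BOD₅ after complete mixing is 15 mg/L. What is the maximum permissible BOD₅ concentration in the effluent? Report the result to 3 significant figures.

85.3 mg/L

At the limit, (Qr·Cr + Qe·Cₑ)/(Qr + Qe) = 15:
Cₑ = (1647·15 − 1380·1.400) / 267.0 = 85.29 mg/L.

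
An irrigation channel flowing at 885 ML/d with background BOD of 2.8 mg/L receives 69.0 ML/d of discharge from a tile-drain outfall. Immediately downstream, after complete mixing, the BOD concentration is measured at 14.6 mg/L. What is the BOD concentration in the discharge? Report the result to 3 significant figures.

Mass balance: 885.0·2.800 + 69.00·Cₑ = 954.0·14.60
→ Cₑ = (954.0·14.60 − 885.0·2.800) / 69.00 = 165.9 mg/L.

166 mg/L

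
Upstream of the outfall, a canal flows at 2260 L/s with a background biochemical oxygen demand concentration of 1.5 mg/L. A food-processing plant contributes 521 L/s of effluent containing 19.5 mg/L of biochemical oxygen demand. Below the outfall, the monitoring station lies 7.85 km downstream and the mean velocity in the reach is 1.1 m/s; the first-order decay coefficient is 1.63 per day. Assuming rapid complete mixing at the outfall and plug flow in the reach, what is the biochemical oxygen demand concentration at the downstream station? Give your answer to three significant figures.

4.26 mg/L

Conservation of mass: C = (2260·1.500 + 521.0·19.50) / 2781 = 13550/2781 = 4.872 mg/L.
Travel time t = 7.85·1000 / 1.1 = 7136 s = 1.982 h.
Applying C = C₀e^(−kt): 4.872 × 0.8740 = 4.258 mg/L.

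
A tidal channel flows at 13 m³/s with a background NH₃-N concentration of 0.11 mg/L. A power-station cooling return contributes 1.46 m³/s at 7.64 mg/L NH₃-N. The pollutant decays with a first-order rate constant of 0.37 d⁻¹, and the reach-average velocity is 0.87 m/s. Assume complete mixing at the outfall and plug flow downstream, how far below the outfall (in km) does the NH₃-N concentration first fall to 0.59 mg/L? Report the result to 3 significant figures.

Mass balance: C = (13.00·0.1100 + 1.460·7.640) / 14.46 = 12.58/14.46 = 0.8703 mg/L.
Set 0.8703·exp(−k·t) = 0.59 → t = ln(0.8703/0.59)/k = 90770 s = 25.21 h.
Distance = v·t = 0.87·90770 = 78970 m = 78.97 km.

79.0 km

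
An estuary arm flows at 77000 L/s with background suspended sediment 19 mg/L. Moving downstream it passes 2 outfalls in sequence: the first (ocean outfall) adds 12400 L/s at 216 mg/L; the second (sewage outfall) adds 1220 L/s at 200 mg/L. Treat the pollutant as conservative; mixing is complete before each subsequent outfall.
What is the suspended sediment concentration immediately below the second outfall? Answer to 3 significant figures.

48.4 mg/L

Outfall 1: combined Q = 89400 L/s; C = (77000·19.00 + 12400·216.0)/89400 = 46.32 mg/L.
Outfall 2: combined Q = 90620 L/s; C = (89400·46.32 + 1220·200.0)/90620 = 48.39 mg/L.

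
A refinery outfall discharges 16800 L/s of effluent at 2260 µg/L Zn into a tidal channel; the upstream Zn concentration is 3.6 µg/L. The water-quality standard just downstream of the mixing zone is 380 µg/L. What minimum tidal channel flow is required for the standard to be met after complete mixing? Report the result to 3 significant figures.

Set C_mix = 380: (Q·3.600 + 16800·2260) / (Q + 16800) = 380
→ Q = 16800·(2260 − 380)/(380 − 3.600) = 83910 L/s.

83900 L/s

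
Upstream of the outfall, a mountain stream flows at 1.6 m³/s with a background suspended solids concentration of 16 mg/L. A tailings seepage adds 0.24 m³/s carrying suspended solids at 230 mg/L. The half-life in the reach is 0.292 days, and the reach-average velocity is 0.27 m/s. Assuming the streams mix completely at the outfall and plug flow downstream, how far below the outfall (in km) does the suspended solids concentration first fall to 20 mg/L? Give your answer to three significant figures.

After mixing, C = (1.600·16.00 + 0.2400·230.0) / 1.840 = 80.80/1.840 = 43.91 mg/L.
Half-life 0.292 d → k = ln 2 / 0.292 = 2.374 d⁻¹.
Set 43.91·exp(−k·t) = 20 → t = ln(43.91/20)/k = 28630 s = 7.952 h.
Distance = v·t = 0.27·28630 = 7729 m = 7.729 km.

7.73 km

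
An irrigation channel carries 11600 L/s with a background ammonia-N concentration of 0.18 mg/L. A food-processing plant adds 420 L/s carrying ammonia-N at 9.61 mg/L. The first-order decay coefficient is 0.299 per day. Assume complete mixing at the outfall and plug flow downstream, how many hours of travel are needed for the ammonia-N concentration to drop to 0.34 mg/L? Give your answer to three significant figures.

32.5 h

Conservation of mass: C = (11600·0.1800 + 420.0·9.610) / 12020 = 6124/12020 = 0.5095 mg/L.
0.5095·exp(−k·t) = 0.34 → t = ln(0.5095/0.34)/k = 116900 s = 32.47 h.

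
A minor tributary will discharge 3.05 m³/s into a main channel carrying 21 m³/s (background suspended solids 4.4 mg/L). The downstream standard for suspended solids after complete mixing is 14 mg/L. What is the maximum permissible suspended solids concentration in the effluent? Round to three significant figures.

80.1 mg/L

At the limit, (Qr·Cr + Qe·Cₑ)/(Qr + Qe) = 14:
Cₑ = (24.05·14 − 21.00·4.400) / 3.050 = 80.10 mg/L.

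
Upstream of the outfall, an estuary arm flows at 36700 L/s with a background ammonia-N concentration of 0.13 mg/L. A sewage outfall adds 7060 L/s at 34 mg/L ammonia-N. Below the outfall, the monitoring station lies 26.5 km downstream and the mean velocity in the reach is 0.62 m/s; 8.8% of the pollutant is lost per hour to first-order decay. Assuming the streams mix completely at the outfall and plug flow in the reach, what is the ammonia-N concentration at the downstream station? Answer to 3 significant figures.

1.87 mg/L

After mixing, C = (36700·0.1300 + 7060·34.00) / 43760 = 244800/43760 = 5.594 mg/L.
Travel time t = 26.5·1000 / 0.62 = 42740 s = 11.87 h.
8.8%/h lost → k = −ln(1 − 0.088) = 0.09212 h⁻¹.
After decay, C = 5.594 × e^(−kt) = 5.594 × 0.3350 = 1.874 mg/L.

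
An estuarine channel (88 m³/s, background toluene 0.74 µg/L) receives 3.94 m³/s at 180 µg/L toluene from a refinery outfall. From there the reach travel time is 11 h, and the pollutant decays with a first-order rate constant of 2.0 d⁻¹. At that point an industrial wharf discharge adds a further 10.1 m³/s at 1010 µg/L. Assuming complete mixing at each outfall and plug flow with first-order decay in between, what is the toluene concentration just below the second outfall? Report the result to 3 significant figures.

103 µg/L

Flow-weighted average: C = (88.00·0.7400 + 3.940·180.0) / 91.94 = 774.3/91.94 = 8.422 µg/L; combined flow 91.94 m³/s.
After decay, C = 8.422 × e^(−kt) = 8.422 × 0.3998 = 3.368 µg/L.
Second outfall: C = (91.94·3.368 + 10.10·1010)/102.0 = 103.0 µg/L.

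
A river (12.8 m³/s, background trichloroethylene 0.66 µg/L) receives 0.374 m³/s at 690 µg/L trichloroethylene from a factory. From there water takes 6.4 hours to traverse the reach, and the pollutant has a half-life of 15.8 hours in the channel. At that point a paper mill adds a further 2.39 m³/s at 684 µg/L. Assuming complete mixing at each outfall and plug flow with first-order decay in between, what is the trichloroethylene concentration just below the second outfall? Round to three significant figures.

Mass balance: C = (12.80·0.6600 + 0.3740·690.0) / 13.17 = 266.5/13.17 = 20.23 µg/L; combined flow 13.17 m³/s.
Half-life 15.8 h → k = ln 2 / 15.8 = 0.04387 h⁻¹ = 1.053 d⁻¹.
After decay, C = 20.23 × e^(−kt) = 20.23 × 0.7552 = 15.28 µg/L.
Second outfall: C = (13.17·15.28 + 2.390·684.0)/15.56 = 118.0 µg/L.

118 µg/L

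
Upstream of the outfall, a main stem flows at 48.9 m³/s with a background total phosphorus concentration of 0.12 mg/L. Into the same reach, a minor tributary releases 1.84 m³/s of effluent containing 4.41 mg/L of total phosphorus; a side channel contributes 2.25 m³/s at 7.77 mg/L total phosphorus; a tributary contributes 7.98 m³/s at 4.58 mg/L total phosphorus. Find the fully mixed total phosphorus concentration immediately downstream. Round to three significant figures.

1.12 mg/L

Mixed concentration C = ΣQC/ΣQ = (48.90·0.1200 + 1.840·4.410 + 2.250·7.770 + 7.980·4.580) / 60.97 = 68.01/60.97 = 1.116 mg/L.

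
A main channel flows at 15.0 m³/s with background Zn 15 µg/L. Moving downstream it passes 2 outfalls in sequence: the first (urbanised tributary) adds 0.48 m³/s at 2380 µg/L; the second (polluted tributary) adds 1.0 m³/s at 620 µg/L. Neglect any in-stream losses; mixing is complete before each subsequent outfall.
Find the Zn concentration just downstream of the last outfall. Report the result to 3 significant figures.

After outfall 1: Q = 15.00 + 0.4800 = 15.48 m³/s; C = (15.00·15.00 + 0.4800·2380)/15.48 = 88.33 µg/L.
After outfall 2: Q = 15.48 + 1.000 = 16.48 m³/s; C = (15.48·88.33 + 1.000·620.0)/16.48 = 120.6 µg/L.

121 µg/L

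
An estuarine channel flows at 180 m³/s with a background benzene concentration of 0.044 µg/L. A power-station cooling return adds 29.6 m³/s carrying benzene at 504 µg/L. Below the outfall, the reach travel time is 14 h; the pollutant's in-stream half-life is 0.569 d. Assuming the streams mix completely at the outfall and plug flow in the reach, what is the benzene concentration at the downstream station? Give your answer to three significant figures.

35.0 µg/L

Mixed concentration C = ΣQC/ΣQ = (180.0·0.04400 + 29.60·504.0) / 209.6 = 14930/209.6 = 71.21 µg/L.
Half-life 0.569 d → k = ln 2 / 0.569 = 1.218 d⁻¹.
Decay over the reach: 71.21·exp(−kt) = 71.21·0.4913 = 34.99 µg/L.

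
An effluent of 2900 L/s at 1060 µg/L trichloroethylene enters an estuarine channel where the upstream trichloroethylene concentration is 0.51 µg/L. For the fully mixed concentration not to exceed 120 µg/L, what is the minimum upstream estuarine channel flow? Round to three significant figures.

Set C_mix = 120: (Q·0.5100 + 2900·1060) / (Q + 2900) = 120
→ Q = 2900·(1060 − 120)/(120 − 0.5100) = 22810 L/s.

22800 L/s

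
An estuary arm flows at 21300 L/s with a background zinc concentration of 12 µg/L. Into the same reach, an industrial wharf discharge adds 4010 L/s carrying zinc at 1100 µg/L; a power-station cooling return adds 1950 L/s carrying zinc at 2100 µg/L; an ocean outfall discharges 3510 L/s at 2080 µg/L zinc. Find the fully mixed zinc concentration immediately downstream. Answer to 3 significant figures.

Flow-weighted average: C = (21300·12.00 + 4010·1100 + 1950·2100 + 3510·2080) / 30770 = 16060000/30770 = 522.0 µg/L.

522 µg/L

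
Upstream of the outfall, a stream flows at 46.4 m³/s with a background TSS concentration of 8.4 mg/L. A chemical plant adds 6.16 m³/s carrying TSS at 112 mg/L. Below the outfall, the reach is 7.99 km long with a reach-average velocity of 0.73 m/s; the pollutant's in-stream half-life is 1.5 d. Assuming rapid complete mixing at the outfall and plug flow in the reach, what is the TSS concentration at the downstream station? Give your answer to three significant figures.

19.4 mg/L

Flow-weighted average: C = (46.40·8.400 + 6.160·112.0) / 52.56 = 1080/52.56 = 20.54 mg/L.
Travel time t = 7.99·1000 / 0.73 = 10950 s = 3.040 h.
Half-life 1.5 d → k = ln 2 / 1.5 = 0.4621 d⁻¹.
First-order decay: C = 20.54·exp(−k·t) = 20.54·0.9431 = 19.37 mg/L.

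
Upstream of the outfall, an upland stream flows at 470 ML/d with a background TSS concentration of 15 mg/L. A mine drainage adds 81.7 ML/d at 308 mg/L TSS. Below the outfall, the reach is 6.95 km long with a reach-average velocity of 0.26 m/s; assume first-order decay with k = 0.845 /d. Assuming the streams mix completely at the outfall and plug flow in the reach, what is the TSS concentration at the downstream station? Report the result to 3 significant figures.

Flow-weighted average: C = (470.0·15.00 + 81.70·308.0) / 551.7 = 32210/551.7 = 58.39 mg/L.
Travel time t = 6.95·1000 / 0.26 = 26730 s = 7.425 h.
Decay over the reach: 58.39·exp(−kt) = 58.39·0.7700 = 44.96 mg/L.

45.0 mg/L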